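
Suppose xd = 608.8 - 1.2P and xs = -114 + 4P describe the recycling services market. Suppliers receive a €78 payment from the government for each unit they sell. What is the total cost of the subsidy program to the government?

Government cost = €40092

Pre-subsidy: 608.8 - 1.2P = -114 + 4P gives P* = 139, x* = 442.
With the subsidy, sellers receive Ps = Pb + 78 for each unit, where Pb is the price buyers pay.
Supply in terms of Pb becomes xs = -114 + 4(Pb + 78) = 198 + 4Pb. Setting this equal to demand: 608.8 - 1.2Pb = 198 + 4Pb, so Pb = 79.
Sellers receive Ps = 79 + 78 = 157; x' = 608.8 − 1.2·79 = 514.
Government outlay = subsidy × quantity = 78 × 514 = 40092.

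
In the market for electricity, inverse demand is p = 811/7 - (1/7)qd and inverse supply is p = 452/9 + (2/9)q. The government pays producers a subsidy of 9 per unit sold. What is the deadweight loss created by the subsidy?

Deadweight loss = 5103/46

Pre-subsidy: 811/7 - (1/7)q = 452/9 + (2/9)q gives q* = 4135/23 and p* = 2074/23.
With the subsidy, sellers receive ps = pb + 9 for each unit, where pb is the price buyers pay.
On the curves, pb = 811/7 - (1/7)q and ps = 452/9 + (2/9)q; the wedge ps − pb = 9 gives 452/9 + (2/9)q − (811/7 - (1/7)q) = 9, so q' = 4702/23.
Then pb = 811/7 − (1/7)·(4702/23) = 1993/23 and ps = 452/9 + (2/9)·(4702/23) = 2200/23.
The subsidy expands output by 4702/23 − 4135/23 = 567/23 past the efficient level; on those units the gap between marginal cost and willingness to pay runs from 0 up to 9.
DWL = ½ × 9 × 567/23 = 5103/46.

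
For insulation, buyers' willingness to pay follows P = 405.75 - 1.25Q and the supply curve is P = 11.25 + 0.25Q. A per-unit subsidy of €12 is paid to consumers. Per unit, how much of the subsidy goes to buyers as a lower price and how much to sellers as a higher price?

Buyers gain €10 per unit; sellers gain €2 per unit

Pre-subsidy: 405.75 - 1.25Q = 11.25 + 0.25Q gives Q* = 263 and P* = 77.
With the rebate, buyers effectively pay Pb = Ps − 12, where Ps is the price sellers receive.
On the curves, Pb = 405.75 - 1.25Q and Ps = 11.25 + 0.25Q; the wedge Ps − Pb = 12 gives 11.25 + 0.25Q − (405.75 - 1.25Q) = 12, so Q' = 271.
Then Pb = 405.75 − 1.25·271 = 67 and Ps = 11.25 + 0.25·271 = 79.
Buyers' price falls by P* − Pb = 77 − 67 = 10; sellers' price rises by Ps − P* = 79 − 77 = 2.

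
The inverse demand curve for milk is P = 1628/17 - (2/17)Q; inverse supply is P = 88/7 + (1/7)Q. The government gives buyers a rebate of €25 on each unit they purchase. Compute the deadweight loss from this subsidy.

Deadweight loss = 74375/62

Pre-subsidy: 1628/17 - (2/17)Q = 88/7 + (1/7)Q gives Q* = 9900/31 and P* = 1804/31.
With the rebate, buyers effectively pay Pb = Ps − 25, where Ps is the price sellers receive.
On the curves, Pb = 1628/17 - (2/17)Q and Ps = 88/7 + (1/7)Q; the wedge Ps − Pb = 25 gives 88/7 + (1/7)Q − (1628/17 - (2/17)Q) = 25, so Q' = 12875/31.
Then Pb = 1628/17 − (2/17)·(12875/31) = 1454/31 and Ps = 88/7 + (1/7)·(12875/31) = 2229/31.
The subsidy expands output by 12875/31 − 9900/31 = 2975/31 past the efficient level; on those units the gap between marginal cost and willingness to pay runs from 0 up to 25.
DWL = ½ × 25 × 2975/31 = 74375/62.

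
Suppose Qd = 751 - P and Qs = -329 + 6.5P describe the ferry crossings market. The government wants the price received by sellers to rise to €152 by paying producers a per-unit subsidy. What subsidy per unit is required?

At a seller price of 152, quantity supplied is -329 + 6.5·152 = 659.
Buyers absorb 659 only when they pay Pb with 751 − 1·Pb = 659, i.e. Pb = 92.
s = Ps − Pb = 152 − 92 = 60.

Required subsidy s = €60 per unit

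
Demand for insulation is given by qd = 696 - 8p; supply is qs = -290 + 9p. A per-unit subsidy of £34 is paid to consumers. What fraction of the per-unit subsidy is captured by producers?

Pre-subsidy: 696 - 8p = -290 + 9p gives p* = 58, q* = 232.
With the rebate, buyers effectively pay pb = ps − 34, where ps is the price sellers receive.
Demand in terms of ps becomes qd = 696 − 8(ps − 34) = 968 - 8ps. Setting this equal to supply: 968 - 8ps = -290 + 9ps, so ps = 74.
Buyers pay pb = 74 − 34 = 40; q' = -290 + 9·74 = 376.
Buyers' price falls by p* − pb = 58 − 40 = 18; sellers' price rises by ps − p* = 74 − 58 = 16.
So producers capture 16/34 = 8/17 of each unit of subsidy.

Producer share = 8/17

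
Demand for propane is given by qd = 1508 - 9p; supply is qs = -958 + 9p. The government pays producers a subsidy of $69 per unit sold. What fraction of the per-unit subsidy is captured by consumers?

Pre-subsidy: 1508 - 9p = -958 + 9p gives p* = 137, q* = 275.
With the subsidy, sellers receive ps = pb + 69 for each unit, where pb is the price buyers pay.
Supply in terms of pb becomes qs = -958 + 9(pb + 69) = -337 + 9pb. Setting this equal to demand: 1508 - 9pb = -337 + 9pb, so pb = 102.5.
Sellers receive ps = 102.5 + 69 = 171.5; q' = 1508 − 9·102.5 = 585.5.
Buyers' price falls by p* − pb = 137 − 102.5 = 34.5; sellers' price rises by ps − p* = 171.5 − 137 = 34.5.
So consumers capture 34.5/69 = 0.5 of each unit of subsidy.

Consumer share = 0.5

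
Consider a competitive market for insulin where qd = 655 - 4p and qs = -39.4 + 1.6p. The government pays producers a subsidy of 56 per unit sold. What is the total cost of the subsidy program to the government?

Government cost = 12488

Pre-subsidy: 655 - 4p = -39.4 + 1.6p gives p* = 124, q* = 159.
With the subsidy, sellers receive ps = pb + 56 for each unit, where pb is the price buyers pay.
Supply in terms of pb becomes qs = -39.4 + 1.6(pb + 56) = 50.2 + 1.6pb. Setting this equal to demand: 655 - 4pb = 50.2 + 1.6pb, so pb = 108.
Sellers receive ps = 108 + 56 = 164; q' = 655 − 4·108 = 223.
Government outlay = subsidy × quantity = 56 × 223 = 12488.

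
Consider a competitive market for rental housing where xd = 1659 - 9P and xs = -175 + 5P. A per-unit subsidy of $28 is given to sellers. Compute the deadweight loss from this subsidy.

Pre-subsidy: 1659 - 9P = -175 + 5P gives P* = 131, x* = 480.
With the subsidy, sellers receive Ps = Pb + 28 for each unit, where Pb is the price buyers pay.
Supply in terms of Pb becomes xs = -175 + 5(Pb + 28) = -35 + 5Pb. Setting this equal to demand: 1659 - 9Pb = -35 + 5Pb, so Pb = 121.
Sellers receive Ps = 121 + 28 = 149; x' = 1659 − 9·121 = 570.
The subsidy expands output by 570 − 480 = 90 past the efficient level; on those units the gap between marginal cost and willingness to pay runs from 0 up to 28.
DWL = ½ × 28 × 90 = 1260.

Deadweight loss = $1260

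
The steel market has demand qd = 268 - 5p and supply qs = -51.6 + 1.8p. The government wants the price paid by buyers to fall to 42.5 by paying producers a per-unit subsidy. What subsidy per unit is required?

At a buyer price of 42.5, quantity demanded is 268 − 5·42.5 = 55.5.
Sellers supply 55.5 only when they receive ps with -51.6 + 1.8·ps = 55.5, i.e. ps = 59.5.
s = ps − pb = 59.5 − 42.5 = 17.

Required subsidy s = 17 per unit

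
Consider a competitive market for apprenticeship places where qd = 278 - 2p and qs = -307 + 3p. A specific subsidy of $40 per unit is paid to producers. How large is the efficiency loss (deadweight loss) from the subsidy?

Pre-subsidy: 278 - 2p = -307 + 3p gives p* = 117, q* = 44.
With the subsidy, sellers receive ps = pb + 40 for each unit, where pb is the price buyers pay.
Supply in terms of pb becomes qs = -307 + 3(pb + 40) = -187 + 3pb. Setting this equal to demand: 278 - 2pb = -187 + 3pb, so pb = 93.
Sellers receive ps = 93 + 40 = 133; q' = 278 − 2·93 = 92.
The subsidy expands output by 92 − 44 = 48 past the efficient level; on those units the gap between marginal cost and willingness to pay runs from 0 up to 40.
DWL = ½ × 40 × 48 = 960.

Deadweight loss = $960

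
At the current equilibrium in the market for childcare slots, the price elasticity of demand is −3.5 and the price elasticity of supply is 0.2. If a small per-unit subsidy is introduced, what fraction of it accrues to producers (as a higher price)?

Producer share = 35/37

For a small subsidy around the equilibrium, the benefit split depends on the relative slopes, which at a point are proportional to the elasticities.
Buyer share = εs/(εs + |εd|) = 0.2/(0.2 + 3.5) = 2/37; seller share = |εd|/(εs + |εd|) = 35/37.
So producers capture 35/37 of the subsidy.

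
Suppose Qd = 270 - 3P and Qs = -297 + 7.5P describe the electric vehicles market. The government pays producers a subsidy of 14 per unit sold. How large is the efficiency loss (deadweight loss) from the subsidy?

Deadweight loss = 210

Pre-subsidy: 270 - 3P = -297 + 7.5P gives P* = 54, Q* = 108.
With the subsidy, sellers receive Ps = Pb + 14 for each unit, where Pb is the price buyers pay.
Supply in terms of Pb becomes Qs = -297 + 7.5(Pb + 14) = -192 + 7.5Pb. Setting this equal to demand: 270 - 3Pb = -192 + 7.5Pb, so Pb = 44.
Sellers receive Ps = 44 + 14 = 58; Q' = 270 − 3·44 = 138.
The subsidy expands output by 138 − 108 = 30 past the efficient level; on those units the gap between marginal cost and willingness to pay runs from 0 up to 14.
DWL = ½ × 14 × 30 = 210.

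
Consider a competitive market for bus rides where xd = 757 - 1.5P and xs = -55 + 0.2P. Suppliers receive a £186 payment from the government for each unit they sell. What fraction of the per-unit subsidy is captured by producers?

Pre-subsidy: 757 - 1.5P = -55 + 0.2P gives P* = 8120/17, x* = 689/17.
With the subsidy, sellers receive Ps = Pb + 186 for each unit, where Pb is the price buyers pay.
Supply in terms of Pb becomes xs = -55 + 0.2(Pb + 186) = -17.8 + 0.2Pb. Setting this equal to demand: 757 - 1.5Pb = -17.8 + 0.2Pb, so Pb = 7748/17.
Sellers receive Ps = 7748/17 + 186 = 10910/17; x' = 757 − 1.5·(7748/17) = 1247/17.
Buyers' price falls by P* − Pb = 8120/17 − 7748/17 = 372/17; sellers' price rises by Ps − P* = 10910/17 − 8120/17 = 2790/17.
So producers capture (2790/17)/186 = 15/17 of each unit of subsidy.

Producer share = 15/17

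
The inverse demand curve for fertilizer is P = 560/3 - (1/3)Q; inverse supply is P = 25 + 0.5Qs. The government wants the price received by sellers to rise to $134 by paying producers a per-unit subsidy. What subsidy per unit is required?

Required subsidy s = $20 per unit

At a seller price of 134, quantity supplied is -50 + 2·134 = 218.
Buyers absorb 218 only when they pay Pb = 560/3 − (1/3)·218 = 114.
s = Ps − Pb = 134 − 114 = 20.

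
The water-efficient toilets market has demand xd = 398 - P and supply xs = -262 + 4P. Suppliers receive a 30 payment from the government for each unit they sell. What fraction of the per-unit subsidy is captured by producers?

Pre-subsidy: 398 - P = -262 + 4P gives P* = 132, x* = 266.
With the subsidy, sellers receive Ps = Pb + 30 for each unit, where Pb is the price buyers pay.
Supply in terms of Pb becomes xs = -262 + 4(Pb + 30) = -142 + 4Pb. Setting this equal to demand: 398 - Pb = -142 + 4Pb, so Pb = 108.
Sellers receive Ps = 108 + 30 = 138; x' = 398 − 1·108 = 290.
Buyers' price falls by P* − Pb = 132 − 108 = 24; sellers' price rises by Ps − P* = 138 − 132 = 6.
So producers capture 6/30 = 0.2 of each unit of subsidy.

Producer share = 0.2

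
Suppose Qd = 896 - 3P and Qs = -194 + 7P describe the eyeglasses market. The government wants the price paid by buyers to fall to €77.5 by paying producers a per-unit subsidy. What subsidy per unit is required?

Required subsidy s = €45 per unit

At a buyer price of 77.5, quantity demanded is 896 − 3·77.5 = 663.5.
Sellers supply 663.5 only when they receive Ps with -194 + 7·Ps = 663.5, i.e. Ps = 122.5.
s = Ps − Pb = 122.5 − 77.5 = 45.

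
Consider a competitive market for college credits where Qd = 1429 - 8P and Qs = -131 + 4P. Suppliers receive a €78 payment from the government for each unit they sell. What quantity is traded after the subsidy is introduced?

Q' = 597

Pre-subsidy: 1429 - 8P = -131 + 4P gives P* = 130, Q* = 389.
With the subsidy, sellers receive Ps = Pb + 78 for each unit, where Pb is the price buyers pay.
Supply in terms of Pb becomes Qs = -131 + 4(Pb + 78) = 181 + 4Pb. Setting this equal to demand: 1429 - 8Pb = 181 + 4Pb, so Pb = 104.
Sellers receive Ps = 104 + 78 = 182; Q' = 1429 − 8·104 = 597.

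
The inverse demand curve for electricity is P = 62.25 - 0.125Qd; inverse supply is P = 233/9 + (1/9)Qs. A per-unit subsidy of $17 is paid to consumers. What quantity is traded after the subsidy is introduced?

Pre-subsidy: 62.25 - 0.125Q = 233/9 + (1/9)Q gives Q* = 154 and P* = 43.
With the rebate, buyers effectively pay Pb = Ps − 17, where Ps is the price sellers receive.
On the curves, Pb = 62.25 - 0.125Q and Ps = 233/9 + (1/9)Q; the wedge Ps − Pb = 17 gives 233/9 + (1/9)Q − (62.25 - 0.125Q) = 17, so Q' = 226.
Then Pb = 62.25 − 0.125·226 = 34 and Ps = 233/9 + (1/9)·226 = 51.

Q' = 226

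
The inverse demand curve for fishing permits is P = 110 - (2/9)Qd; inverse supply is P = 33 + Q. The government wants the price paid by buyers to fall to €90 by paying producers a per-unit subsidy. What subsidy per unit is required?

Required subsidy s = €33 per unit

At a buyer price of 90, quantity demanded is 495 − 4.5·90 = 90.
Sellers supply 90 only when they receive Ps = 33 + 1·90 = 123.
s = Ps − Pb = 123 − 90 = 33.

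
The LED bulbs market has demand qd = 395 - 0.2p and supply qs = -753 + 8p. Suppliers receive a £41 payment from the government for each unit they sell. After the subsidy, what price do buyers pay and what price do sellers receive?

Buyers pay £100; sellers receive £141

Pre-subsidy: 395 - 0.2p = -753 + 8p gives p* = 140, q* = 367.
With the subsidy, sellers receive ps = pb + 41 for each unit, where pb is the price buyers pay.
Supply in terms of pb becomes qs = -753 + 8(pb + 41) = -425 + 8pb. Setting this equal to demand: 395 - 0.2pb = -425 + 8pb, so pb = 100.
Sellers receive ps = 100 + 41 = 141; q' = 395 − 0.2·100 = 375.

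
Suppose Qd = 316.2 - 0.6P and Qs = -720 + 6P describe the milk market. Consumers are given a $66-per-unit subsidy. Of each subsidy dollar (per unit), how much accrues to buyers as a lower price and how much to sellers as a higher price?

Buyers gain $60 per unit; sellers gain $6 per unit

Pre-subsidy: 316.2 - 0.6P = -720 + 6P gives P* = 157, Q* = 222.
With the rebate, buyers effectively pay Pb = Ps − 66, where Ps is the price sellers receive.
Demand in terms of Ps becomes Qd = 316.2 − 0.6(Ps − 66) = 355.8 - 0.6Ps. Setting this equal to supply: 355.8 - 0.6Ps = -720 + 6Ps, so Ps = 163.
Buyers pay Pb = 163 − 66 = 97; Q' = -720 + 6·163 = 258.
Buyers' price falls by P* − Pb = 157 − 97 = 60; sellers' price rises by Ps − P* = 163 − 157 = 6.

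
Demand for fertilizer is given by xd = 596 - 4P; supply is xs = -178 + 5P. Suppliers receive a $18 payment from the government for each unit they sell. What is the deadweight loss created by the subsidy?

Deadweight loss = $360

Pre-subsidy: 596 - 4P = -178 + 5P gives P* = 86, x* = 252.
With the subsidy, sellers receive Ps = Pb + 18 for each unit, where Pb is the price buyers pay.
Supply in terms of Pb becomes xs = -178 + 5(Pb + 18) = -88 + 5Pb. Setting this equal to demand: 596 - 4Pb = -88 + 5Pb, so Pb = 76.
Sellers receive Ps = 76 + 18 = 94; x' = 596 − 4·76 = 292.
The subsidy expands output by 292 − 252 = 40 past the efficient level; on those units the gap between marginal cost and willingness to pay runs from 0 up to 18.
DWL = ½ × 18 × 40 = 360.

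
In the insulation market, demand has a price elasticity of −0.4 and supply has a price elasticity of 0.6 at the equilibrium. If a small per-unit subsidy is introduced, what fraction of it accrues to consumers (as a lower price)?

Consumer share = 0.6

For a small subsidy around the equilibrium, the benefit split depends on the relative slopes, which at a point are proportional to the elasticities.
Buyer share = εs/(εs + |εd|) = 0.6/(0.6 + 0.4) = 0.6; seller share = |εd|/(εs + |εd|) = 0.4.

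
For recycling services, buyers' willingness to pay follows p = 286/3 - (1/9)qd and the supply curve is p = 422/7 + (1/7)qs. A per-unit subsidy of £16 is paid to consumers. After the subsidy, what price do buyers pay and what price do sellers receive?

Pre-subsidy: 286/3 - (1/9)q = 422/7 + (1/7)q gives q* = 138 and p* = 80.
With the rebate, buyers effectively pay pb = ps − 16, where ps is the price sellers receive.
On the curves, pb = 286/3 - (1/9)q and ps = 422/7 + (1/7)q; the wedge ps − pb = 16 gives 422/7 + (1/7)q − (286/3 - (1/9)q) = 16, so q' = 201.
Then pb = 286/3 − (1/9)·201 = 73 and ps = 422/7 + (1/7)·201 = 89.

Buyers pay £73; sellers receive £89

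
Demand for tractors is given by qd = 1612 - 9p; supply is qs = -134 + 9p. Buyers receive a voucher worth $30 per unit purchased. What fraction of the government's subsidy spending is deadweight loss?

DWL / government spending = 135/1748

Pre-subsidy: 1612 - 9p = -134 + 9p gives p* = 97, q* = 739.
With the rebate, buyers effectively pay pb = ps − 30, where ps is the price sellers receive.
Demand in terms of ps becomes qd = 1612 − 9(ps − 30) = 1882 - 9ps. Setting this equal to supply: 1882 - 9ps = -134 + 9ps, so ps = 112.
Buyers pay pb = 112 − 30 = 82; q' = -134 + 9·112 = 874.
ΔCS = ½(739 + 874)(97 − 82) = 12097.5; ΔPS = ½(739 + 874)(112 − 97) = 12097.5.
Government spending = 30 × 874 = 26220.
DWL = ½ × 30 × (874 − 739) = 2025; fraction = 2025 / 26220 = 135/1748.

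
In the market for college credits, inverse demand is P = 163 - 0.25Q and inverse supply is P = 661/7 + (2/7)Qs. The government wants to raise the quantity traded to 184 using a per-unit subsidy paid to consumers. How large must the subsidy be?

Required subsidy s = 30 per unit

At Q = 184, from the demand curve buyers pay Pb = 163 − 0.25·184 = 117; from the supply curve sellers need Ps = 661/7 + (2/7)·184 = 147.
The subsidy must fill the gap: s = Ps − Pb = 147 − 117 = 30.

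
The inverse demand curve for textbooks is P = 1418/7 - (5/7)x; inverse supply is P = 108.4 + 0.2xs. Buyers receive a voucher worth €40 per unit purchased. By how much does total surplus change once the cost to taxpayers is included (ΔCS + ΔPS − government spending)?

Pre-subsidy: 1418/7 - (5/7)x = 108.4 + 0.2x gives x* = 103 and P* = 129.
With the rebate, buyers effectively pay Pb = Ps − 40, where Ps is the price sellers receive.
On the curves, Pb = 1418/7 - (5/7)x and Ps = 108.4 + 0.2x; the wedge Ps − Pb = 40 gives 108.4 + 0.2x − (1418/7 - (5/7)x) = 40, so x' = 146.75.
Then Pb = 1418/7 − (5/7)·146.75 = 97.75 and Ps = 108.4 + 0.2·146.75 = 137.75.
ΔCS = ½(103 + 146.75)(129 − 97.75) = 3902.34375; ΔPS = ½(103 + 146.75)(137.75 − 129) = 1092.65625.
Government spending = 40 × 146.75 = 5870.
Net change = 3902.34375 + 1092.65625 − 5870 = -875. The loss equals the DWL triangle ½·40·43.75.

Net change in total surplus = -€875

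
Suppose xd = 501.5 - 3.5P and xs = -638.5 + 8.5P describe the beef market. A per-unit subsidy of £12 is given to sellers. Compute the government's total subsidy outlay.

Pre-subsidy: 501.5 - 3.5P = -638.5 + 8.5P gives P* = 95, x* = 169.
With the subsidy, sellers receive Ps = Pb + 12 for each unit, where Pb is the price buyers pay.
Supply in terms of Pb becomes xs = -638.5 + 8.5(Pb + 12) = -536.5 + 8.5Pb. Setting this equal to demand: 501.5 - 3.5Pb = -536.5 + 8.5Pb, so Pb = 86.5.
Sellers receive Ps = 86.5 + 12 = 98.5; x' = 501.5 − 3.5·86.5 = 198.75.
Government outlay = subsidy × quantity = 12 × 198.75 = 2385.

Government cost = £2385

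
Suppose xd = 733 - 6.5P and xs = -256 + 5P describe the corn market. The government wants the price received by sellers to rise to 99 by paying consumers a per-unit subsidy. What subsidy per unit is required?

At a seller price of 99, quantity supplied is -256 + 5·99 = 239.
Buyers absorb 239 only when they pay Pb with 733 − 6.5·Pb = 239, i.e. Pb = 76.
s = Ps − Pb = 99 − 76 = 23.

Required subsidy s = 23 per unit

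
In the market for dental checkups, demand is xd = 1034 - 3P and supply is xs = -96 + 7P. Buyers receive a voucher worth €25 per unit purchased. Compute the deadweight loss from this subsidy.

Deadweight loss = €656.25

Pre-subsidy: 1034 - 3P = -96 + 7P gives P* = 113, x* = 695.
With the rebate, buyers effectively pay Pb = Ps − 25, where Ps is the price sellers receive.
Demand in terms of Ps becomes xd = 1034 − 3(Ps − 25) = 1109 - 3Ps. Setting this equal to supply: 1109 - 3Ps = -96 + 7Ps, so Ps = 120.5.
Buyers pay Pb = 120.5 − 25 = 95.5; x' = -96 + 7·120.5 = 747.5.
The subsidy expands output by 747.5 − 695 = 52.5 past the efficient level; on those units the gap between marginal cost and willingness to pay runs from 0 up to 25.
DWL = ½ × 25 × 52.5 = 656.25.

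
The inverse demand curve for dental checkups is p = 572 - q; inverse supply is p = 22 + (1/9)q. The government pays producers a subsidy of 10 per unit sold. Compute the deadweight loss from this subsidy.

Pre-subsidy: 572 - q = 22 + (1/9)q gives q* = 495 and p* = 77.
With the subsidy, sellers receive ps = pb + 10 for each unit, where pb is the price buyers pay.
On the curves, pb = 572 - q and ps = 22 + (1/9)q; the wedge ps − pb = 10 gives 22 + (1/9)q − (572 - q) = 10, so q' = 504.
Then pb = 572 − 1·504 = 68 and ps = 22 + (1/9)·504 = 78.
The subsidy expands output by 504 − 495 = 9 past the efficient level; on those units the gap between marginal cost and willingness to pay runs from 0 up to 10.
DWL = ½ × 10 × 9 = 45.

Deadweight loss = 45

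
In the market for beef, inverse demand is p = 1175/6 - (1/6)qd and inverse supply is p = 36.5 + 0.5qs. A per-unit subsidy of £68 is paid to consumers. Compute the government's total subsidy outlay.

Government cost = £23188

Pre-subsidy: 1175/6 - (1/6)q = 36.5 + 0.5q gives q* = 239 and p* = 156.
With the rebate, buyers effectively pay pb = ps − 68, where ps is the price sellers receive.
On the curves, pb = 1175/6 - (1/6)q and ps = 36.5 + 0.5q; the wedge ps − pb = 68 gives 36.5 + 0.5q − (1175/6 - (1/6)q) = 68, so q' = 341.
Then pb = 1175/6 − (1/6)·341 = 139 and ps = 36.5 + 0.5·341 = 207.
Government outlay = subsidy × quantity = 68 × 341 = 23188.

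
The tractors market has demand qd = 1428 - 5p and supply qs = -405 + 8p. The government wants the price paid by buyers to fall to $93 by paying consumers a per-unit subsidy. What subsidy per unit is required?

Required subsidy s = $78 per unit

At a buyer price of 93, quantity demanded is 1428 − 5·93 = 963.
Sellers supply 963 only when they receive ps with -405 + 8·ps = 963, i.e. ps = 171.
s = ps − pb = 171 − 93 = 78.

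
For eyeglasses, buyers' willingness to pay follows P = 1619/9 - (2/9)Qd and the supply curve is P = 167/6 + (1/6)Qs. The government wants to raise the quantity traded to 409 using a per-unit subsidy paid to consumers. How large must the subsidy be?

At Q = 409, from the demand curve buyers pay Pb = 1619/9 − (2/9)·409 = 89; from the supply curve sellers need Ps = 167/6 + (1/6)·409 = 96.
The subsidy must fill the gap: s = Ps − Pb = 96 − 89 = 7.

Required subsidy s = 7 per unit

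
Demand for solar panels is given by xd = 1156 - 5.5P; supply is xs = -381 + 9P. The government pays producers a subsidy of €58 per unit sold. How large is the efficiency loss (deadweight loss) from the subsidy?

Deadweight loss = €5742

Pre-subsidy: 1156 - 5.5P = -381 + 9P gives P* = 106, x* = 573.
With the subsidy, sellers receive Ps = Pb + 58 for each unit, where Pb is the price buyers pay.
Supply in terms of Pb becomes xs = -381 + 9(Pb + 58) = 141 + 9Pb. Setting this equal to demand: 1156 - 5.5Pb = 141 + 9Pb, so Pb = 70.
Sellers receive Ps = 70 + 58 = 128; x' = 1156 − 5.5·70 = 771.
The subsidy expands output by 771 − 573 = 198 past the efficient level; on those units the gap between marginal cost and willingness to pay runs from 0 up to 58.
DWL = ½ × 58 × 198 = 5742.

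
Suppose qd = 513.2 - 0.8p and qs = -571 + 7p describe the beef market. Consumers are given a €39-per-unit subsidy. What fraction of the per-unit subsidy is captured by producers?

Pre-subsidy: 513.2 - 0.8p = -571 + 7p gives p* = 139, q* = 402.
With the rebate, buyers effectively pay pb = ps − 39, where ps is the price sellers receive.
Demand in terms of ps becomes qd = 513.2 − 0.8(ps − 39) = 544.4 - 0.8ps. Setting this equal to supply: 544.4 - 0.8ps = -571 + 7ps, so ps = 143.
Buyers pay pb = 143 − 39 = 104; q' = -571 + 7·143 = 430.
Buyers' price falls by p* − pb = 139 − 104 = 35; sellers' price rises by ps − p* = 143 − 139 = 4.
So producers capture 4/39 = 4/39 of each unit of subsidy.

Producer share = 4/39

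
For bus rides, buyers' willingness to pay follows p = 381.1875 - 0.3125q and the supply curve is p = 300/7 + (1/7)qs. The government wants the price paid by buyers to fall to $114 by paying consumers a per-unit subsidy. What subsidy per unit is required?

At a buyer price of 114, quantity demanded is 1219.8 − 3.2·114 = 855.
Sellers supply 855 only when they receive ps = 300/7 + (1/7)·855 = 165.
s = ps − pb = 165 − 114 = 51.

Required subsidy s = $51 per unit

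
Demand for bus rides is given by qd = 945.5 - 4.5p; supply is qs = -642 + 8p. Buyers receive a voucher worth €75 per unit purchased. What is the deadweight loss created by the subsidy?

Pre-subsidy: 945.5 - 4.5p = -642 + 8p gives p* = 127, q* = 374.
With the rebate, buyers effectively pay pb = ps − 75, where ps is the price sellers receive.
Demand in terms of ps becomes qd = 945.5 − 4.5(ps − 75) = 1283 - 4.5ps. Setting this equal to supply: 1283 - 4.5ps = -642 + 8ps, so ps = 154.
Buyers pay pb = 154 − 75 = 79; q' = -642 + 8·154 = 590.
The subsidy expands output by 590 − 374 = 216 past the efficient level; on those units the gap between marginal cost and willingness to pay runs from 0 up to 75.
DWL = ½ × 75 × 216 = 8100.

Deadweight loss = €8100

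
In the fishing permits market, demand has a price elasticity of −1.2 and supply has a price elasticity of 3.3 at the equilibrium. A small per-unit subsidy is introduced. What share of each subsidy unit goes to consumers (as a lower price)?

Consumer share = 11/15

For a small subsidy around the equilibrium, the benefit split depends on the relative slopes, which at a point are proportional to the elasticities.
Buyer share = εs/(εs + |εd|) = 3.3/(3.3 + 1.2) = 11/15; seller share = |εd|/(εs + |εd|) = 4/15.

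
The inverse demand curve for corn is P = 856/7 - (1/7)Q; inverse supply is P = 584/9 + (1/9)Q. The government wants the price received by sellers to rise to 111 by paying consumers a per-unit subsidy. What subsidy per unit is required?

Required subsidy s = 48 per unit

At a seller price of 111, quantity supplied is -584 + 9·111 = 415.
Buyers absorb 415 only when they pay Pb = 856/7 − (1/7)·415 = 63.
s = Ps − Pb = 111 − 63 = 48.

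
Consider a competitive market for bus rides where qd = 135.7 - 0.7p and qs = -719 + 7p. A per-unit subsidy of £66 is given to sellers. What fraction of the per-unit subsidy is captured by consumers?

Pre-subsidy: 135.7 - 0.7p = -719 + 7p gives p* = 111, q* = 58.
With the subsidy, sellers receive ps = pb + 66 for each unit, where pb is the price buyers pay.
Supply in terms of pb becomes qs = -719 + 7(pb + 66) = -257 + 7pb. Setting this equal to demand: 135.7 - 0.7pb = -257 + 7pb, so pb = 51.
Sellers receive ps = 51 + 66 = 117; q' = 135.7 − 0.7·51 = 100.
Buyers' price falls by p* − pb = 111 − 51 = 60; sellers' price rises by ps − p* = 117 − 111 = 6.
So consumers capture 60/66 = 10/11 of each unit of subsidy.

Consumer share = 10/11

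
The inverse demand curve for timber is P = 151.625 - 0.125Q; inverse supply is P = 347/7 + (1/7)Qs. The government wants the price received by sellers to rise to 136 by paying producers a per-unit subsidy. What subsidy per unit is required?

Required subsidy s = 60 per unit

At a seller price of 136, quantity supplied is -347 + 7·136 = 605.
Buyers absorb 605 only when they pay Pb = 151.625 − 0.125·605 = 76.
s = Ps − Pb = 136 − 76 = 60.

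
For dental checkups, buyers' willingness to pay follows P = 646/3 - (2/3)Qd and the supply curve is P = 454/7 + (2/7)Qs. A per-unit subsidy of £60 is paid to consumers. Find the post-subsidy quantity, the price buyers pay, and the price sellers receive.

Pre-subsidy: 646/3 - (2/3)Q = 454/7 + (2/7)Q gives Q* = 158 and P* = 110.
With the rebate, buyers effectively pay Pb = Ps − 60, where Ps is the price sellers receive.
On the curves, Pb = 646/3 - (2/3)Q and Ps = 454/7 + (2/7)Q; the wedge Ps − Pb = 60 gives 454/7 + (2/7)Q − (646/3 - (2/3)Q) = 60, so Q' = 221.
Then Pb = 646/3 − (2/3)·221 = 68 and Ps = 454/7 + (2/7)·221 = 128.

Q' = 221; buyers pay £68; sellers receive £128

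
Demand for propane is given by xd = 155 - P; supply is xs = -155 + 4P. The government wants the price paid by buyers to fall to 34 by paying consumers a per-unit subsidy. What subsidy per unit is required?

Required subsidy s = 35 per unit

At a buyer price of 34, quantity demanded is 155 − 1·34 = 121.
Sellers supply 121 only when they receive Ps with -155 + 4·Ps = 121, i.e. Ps = 69.
s = Ps − Pb = 69 − 34 = 35.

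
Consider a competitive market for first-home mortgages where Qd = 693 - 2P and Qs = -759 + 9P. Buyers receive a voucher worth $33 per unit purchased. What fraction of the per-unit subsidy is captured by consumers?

Pre-subsidy: 693 - 2P = -759 + 9P gives P* = 132, Q* = 429.
With the rebate, buyers effectively pay Pb = Ps − 33, where Ps is the price sellers receive.
Demand in terms of Ps becomes Qd = 693 − 2(Ps − 33) = 759 - 2Ps. Setting this equal to supply: 759 - 2Ps = -759 + 9Ps, so Ps = 138.
Buyers pay Pb = 138 − 33 = 105; Q' = -759 + 9·138 = 483.
Buyers' price falls by P* − Pb = 132 − 105 = 27; sellers' price rises by Ps − P* = 138 − 132 = 6.
So consumers capture 27/33 = 9/11 of each unit of subsidy.

Consumer share = 9/11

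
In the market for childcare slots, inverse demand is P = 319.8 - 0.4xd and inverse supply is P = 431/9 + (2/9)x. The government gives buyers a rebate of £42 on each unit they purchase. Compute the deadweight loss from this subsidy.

Deadweight loss = £1417.5

Pre-subsidy: 319.8 - 0.4x = 431/9 + (2/9)x gives x* = 437 and P* = 145.
With the rebate, buyers effectively pay Pb = Ps − 42, where Ps is the price sellers receive.
On the curves, Pb = 319.8 - 0.4x and Ps = 431/9 + (2/9)x; the wedge Ps − Pb = 42 gives 431/9 + (2/9)x − (319.8 - 0.4x) = 42, so x' = 504.5.
Then Pb = 319.8 − 0.4·504.5 = 118 and Ps = 431/9 + (2/9)·504.5 = 160.
The subsidy expands output by 504.5 − 437 = 67.5 past the efficient level; on those units the gap between marginal cost and willingness to pay runs from 0 up to 42.
DWL = ½ × 42 × 67.5 = 1417.5.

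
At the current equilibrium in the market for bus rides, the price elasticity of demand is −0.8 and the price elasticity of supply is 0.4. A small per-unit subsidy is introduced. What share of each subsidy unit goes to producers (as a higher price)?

Producer share = 2/3

For a small subsidy around the equilibrium, the benefit split depends on the relative slopes, which at a point are proportional to the elasticities.
Buyer share = εs/(εs + |εd|) = 0.4/(0.4 + 0.8) = 1/3; seller share = |εd|/(εs + |εd|) = 2/3.
So producers capture 2/3 of the subsidy.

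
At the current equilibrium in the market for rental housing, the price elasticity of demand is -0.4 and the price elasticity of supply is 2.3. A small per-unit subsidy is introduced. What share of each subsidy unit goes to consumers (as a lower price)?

Consumer share = 23/27

For a small subsidy around the equilibrium, the benefit split depends on the relative slopes, which at a point are proportional to the elasticities.
Buyer share = εs/(εs + |εd|) = 2.3/(2.3 + 0.4) = 23/27; seller share = |εd|/(εs + |εd|) = 4/27.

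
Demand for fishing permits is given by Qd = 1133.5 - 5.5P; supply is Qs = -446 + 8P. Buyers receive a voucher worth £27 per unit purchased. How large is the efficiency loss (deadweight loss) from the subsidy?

Deadweight loss = £1188

Pre-subsidy: 1133.5 - 5.5P = -446 + 8P gives P* = 117, Q* = 490.
With the rebate, buyers effectively pay Pb = Ps − 27, where Ps is the price sellers receive.
Demand in terms of Ps becomes Qd = 1133.5 − 5.5(Ps − 27) = 1282 - 5.5Ps. Setting this equal to supply: 1282 - 5.5Ps = -446 + 8Ps, so Ps = 128.
Buyers pay Pb = 128 − 27 = 101; Q' = -446 + 8·128 = 578.
The subsidy expands output by 578 − 490 = 88 past the efficient level; on those units the gap between marginal cost and willingness to pay runs from 0 up to 27.
DWL = ½ × 27 × 88 = 1188.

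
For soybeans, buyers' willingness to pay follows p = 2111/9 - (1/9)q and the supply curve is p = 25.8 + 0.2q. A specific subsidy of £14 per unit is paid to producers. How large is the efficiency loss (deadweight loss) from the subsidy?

Pre-subsidy: 2111/9 - (1/9)q = 25.8 + 0.2q gives q* = 671 and p* = 160.
With the subsidy, sellers receive ps = pb + 14 for each unit, where pb is the price buyers pay.
On the curves, pb = 2111/9 - (1/9)q and ps = 25.8 + 0.2q; the wedge ps − pb = 14 gives 25.8 + 0.2q − (2111/9 - (1/9)q) = 14, so q' = 716.
Then pb = 2111/9 − (1/9)·716 = 155 and ps = 25.8 + 0.2·716 = 169.
The subsidy expands output by 716 − 671 = 45 past the efficient level; on those units the gap between marginal cost and willingness to pay runs from 0 up to 14.
DWL = ½ × 14 × 45 = 315.

Deadweight loss = £315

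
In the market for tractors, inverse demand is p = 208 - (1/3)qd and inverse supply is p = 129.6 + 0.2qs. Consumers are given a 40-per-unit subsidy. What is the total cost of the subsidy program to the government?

Government cost = 8880

Pre-subsidy: 208 - (1/3)q = 129.6 + 0.2q gives q* = 147 and p* = 159.
With the rebate, buyers effectively pay pb = ps − 40, where ps is the price sellers receive.
On the curves, pb = 208 - (1/3)q and ps = 129.6 + 0.2q; the wedge ps − pb = 40 gives 129.6 + 0.2q − (208 - (1/3)q) = 40, so q' = 222.
Then pb = 208 − (1/3)·222 = 134 and ps = 129.6 + 0.2·222 = 174.
Government outlay = subsidy × quantity = 40 × 222 = 8880.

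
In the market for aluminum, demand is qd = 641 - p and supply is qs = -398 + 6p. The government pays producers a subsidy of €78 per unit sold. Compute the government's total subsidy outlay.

Pre-subsidy: 641 - p = -398 + 6p gives p* = 1039/7, q* = 3448/7.
With the subsidy, sellers receive ps = pb + 78 for each unit, where pb is the price buyers pay.
Supply in terms of pb becomes qs = -398 + 6(pb + 78) = 70 + 6pb. Setting this equal to demand: 641 - pb = 70 + 6pb, so pb = 571/7.
Sellers receive ps = 571/7 + 78 = 1117/7; q' = 641 − 1·(571/7) = 3916/7.
Government outlay = subsidy × quantity = 78 × 3916/7 = 305448/7.

Government cost = 305448/7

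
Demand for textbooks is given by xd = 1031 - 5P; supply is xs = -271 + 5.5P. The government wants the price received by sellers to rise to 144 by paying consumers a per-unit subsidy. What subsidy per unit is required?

Required subsidy s = 42 per unit

At a seller price of 144, quantity supplied is -271 + 5.5·144 = 521.
Buyers absorb 521 only when they pay Pb with 1031 − 5·Pb = 521, i.e. Pb = 102.
s = Ps − Pb = 144 − 102 = 42.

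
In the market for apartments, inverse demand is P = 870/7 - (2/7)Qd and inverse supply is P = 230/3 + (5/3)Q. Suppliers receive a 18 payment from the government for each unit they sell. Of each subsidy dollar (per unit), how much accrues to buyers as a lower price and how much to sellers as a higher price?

Pre-subsidy: 870/7 - (2/7)Q = 230/3 + (5/3)Q gives Q* = 1000/41 and P* = 4810/41.
With the subsidy, sellers receive Ps = Pb + 18 for each unit, where Pb is the price buyers pay.
On the curves, Pb = 870/7 - (2/7)Q and Ps = 230/3 + (5/3)Q; the wedge Ps − Pb = 18 gives 230/3 + (5/3)Q − (870/7 - (2/7)Q) = 18, so Q' = 1378/41.
Then Pb = 870/7 − (2/7)·(1378/41) = 4702/41 and Ps = 230/3 + (5/3)·(1378/41) = 5440/41.
Buyers' price falls by P* − Pb = 4810/41 − 4702/41 = 108/41; sellers' price rises by Ps − P* = 5440/41 − 4810/41 = 630/41.

Buyers gain 108/41 per unit; sellers gain 630/41 per unit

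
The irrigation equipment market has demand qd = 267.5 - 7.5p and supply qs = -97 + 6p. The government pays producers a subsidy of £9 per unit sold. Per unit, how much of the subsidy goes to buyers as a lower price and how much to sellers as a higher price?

Buyers gain £4 per unit; sellers gain £5 per unit

Pre-subsidy: 267.5 - 7.5p = -97 + 6p gives p* = 27, q* = 65.
With the subsidy, sellers receive ps = pb + 9 for each unit, where pb is the price buyers pay.
Supply in terms of pb becomes qs = -97 + 6(pb + 9) = -43 + 6pb. Setting this equal to demand: 267.5 - 7.5pb = -43 + 6pb, so pb = 23.
Sellers receive ps = 23 + 9 = 32; q' = 267.5 − 7.5·23 = 95.
Buyers' price falls by p* − pb = 27 − 23 = 4; sellers' price rises by ps − p* = 32 − 27 = 5.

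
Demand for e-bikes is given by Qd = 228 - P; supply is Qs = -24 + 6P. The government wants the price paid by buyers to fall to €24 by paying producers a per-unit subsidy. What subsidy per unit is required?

At a buyer price of 24, quantity demanded is 228 − 1·24 = 204.
Sellers supply 204 only when they receive Ps with -24 + 6·Ps = 204, i.e. Ps = 38.
s = Ps − Pb = 38 − 24 = 14.

Required subsidy s = €14 per unit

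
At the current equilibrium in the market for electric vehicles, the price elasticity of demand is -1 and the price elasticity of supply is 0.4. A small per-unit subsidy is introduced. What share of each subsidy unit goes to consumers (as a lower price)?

For a small subsidy around the equilibrium, the benefit split depends on the relative slopes, which at a point are proportional to the elasticities.
Buyer share = εs/(εs + |εd|) = 0.4/(0.4 + 1) = 2/7; seller share = |εd|/(εs + |εd|) = 5/7.

Consumer share = 2/7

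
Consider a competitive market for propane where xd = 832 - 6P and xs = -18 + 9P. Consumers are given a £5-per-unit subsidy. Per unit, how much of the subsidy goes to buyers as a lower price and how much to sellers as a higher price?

Buyers gain £3 per unit; sellers gain £2 per unit

Pre-subsidy: 832 - 6P = -18 + 9P gives P* = 170/3, x* = 492.
With the rebate, buyers effectively pay Pb = Ps − 5, where Ps is the price sellers receive.
Demand in terms of Ps becomes xd = 832 − 6(Ps − 5) = 862 - 6Ps. Setting this equal to supply: 862 - 6Ps = -18 + 9Ps, so Ps = 176/3.
Buyers pay Pb = 176/3 − 5 = 161/3; x' = -18 + 9·(176/3) = 510.
Buyers' price falls by P* − Pb = 170/3 − 161/3 = 3; sellers' price rises by Ps − P* = 176/3 − 170/3 = 2.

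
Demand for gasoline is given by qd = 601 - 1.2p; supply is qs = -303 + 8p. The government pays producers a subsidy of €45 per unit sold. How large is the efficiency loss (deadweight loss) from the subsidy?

Deadweight loss = 24300/23

Pre-subsidy: 601 - 1.2p = -303 + 8p gives p* = 2260/23, q* = 11111/23.
With the subsidy, sellers receive ps = pb + 45 for each unit, where pb is the price buyers pay.
Supply in terms of pb becomes qs = -303 + 8(pb + 45) = 57 + 8pb. Setting this equal to demand: 601 - 1.2pb = 57 + 8pb, so pb = 1360/23.
Sellers receive ps = 1360/23 + 45 = 2395/23; q' = 601 − 1.2·(1360/23) = 12191/23.
The subsidy expands output by 12191/23 − 11111/23 = 1080/23 past the efficient level; on those units the gap between marginal cost and willingness to pay runs from 0 up to 45.
DWL = ½ × 45 × 1080/23 = 24300/23.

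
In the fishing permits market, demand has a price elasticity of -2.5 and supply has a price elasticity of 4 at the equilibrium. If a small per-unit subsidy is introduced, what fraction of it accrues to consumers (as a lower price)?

Consumer share = 8/13

For a small subsidy around the equilibrium, the benefit split depends on the relative slopes, which at a point are proportional to the elasticities.
Buyer share = εs/(εs + |εd|) = 4/(4 + 2.5) = 8/13; seller share = |εd|/(εs + |εd|) = 5/13.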